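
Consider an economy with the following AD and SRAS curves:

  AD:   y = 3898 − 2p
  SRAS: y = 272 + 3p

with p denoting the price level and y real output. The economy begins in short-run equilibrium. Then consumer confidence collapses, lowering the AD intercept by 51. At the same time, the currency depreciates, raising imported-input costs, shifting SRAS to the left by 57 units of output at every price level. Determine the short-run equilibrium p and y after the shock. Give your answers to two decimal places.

After both shocks: AD is y = 3847 − 2p and SRAS is y = 215 + 3p.
Setting them equal: 3632 = 5p, so p = 726.40.
Substituting into AD, y = 2394.20.

p = 726.40, y = 2394.20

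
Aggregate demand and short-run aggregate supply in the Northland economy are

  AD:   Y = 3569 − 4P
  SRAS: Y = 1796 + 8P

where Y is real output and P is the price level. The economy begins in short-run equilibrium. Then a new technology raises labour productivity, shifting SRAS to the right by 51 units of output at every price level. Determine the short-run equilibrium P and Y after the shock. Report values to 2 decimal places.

P = 143.50, Y = 2995.00

This is a positive supply shock: SRAS shifts right.
New SRAS: Y = 1847 + 8P.
Set AD = SRAS: 3569 − 4P = 1847 + 8P, so 1722 = 12P and P = 143.50.
Substituting into AD, Y = 2995.00.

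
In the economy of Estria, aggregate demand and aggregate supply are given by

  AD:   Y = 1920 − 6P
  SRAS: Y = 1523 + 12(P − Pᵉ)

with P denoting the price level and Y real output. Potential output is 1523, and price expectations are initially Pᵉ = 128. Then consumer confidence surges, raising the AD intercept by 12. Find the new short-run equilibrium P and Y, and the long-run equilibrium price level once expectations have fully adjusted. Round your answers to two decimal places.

Short run: P = 108.06, Y = 1283.67. Long run: P = 68.17.

AD shifts right: new AD is Y = 1932 − 6P. With Pᵉ = 128, SRAS is Y = 12P − 13.
Short run: 1932 − 6P = 12P − 13 gives 1945 = 18P, so P = 108.06 and Y = 1932 − 6P = 1283.67.
Y = 1283.67 is below potential 1523; expectations adjust and SRAS shifts right until Y = 1523.
Long run: on the new AD curve, 1523 = 1932 − 6P gives P = 68.17.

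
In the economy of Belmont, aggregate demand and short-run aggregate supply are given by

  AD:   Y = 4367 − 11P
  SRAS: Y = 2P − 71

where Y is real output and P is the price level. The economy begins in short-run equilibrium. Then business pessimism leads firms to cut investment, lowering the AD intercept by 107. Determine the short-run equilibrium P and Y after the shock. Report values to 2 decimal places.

P = 333.15, Y = 595.31

This is a negative demand shock: AD shifts left.
New AD: Y = 4260 − 11P.
Set AD = SRAS: 4260 − 11P = 2P − 71, so 4331 = 13P and P = 333.15.
Substituting into AD, Y = 595.31.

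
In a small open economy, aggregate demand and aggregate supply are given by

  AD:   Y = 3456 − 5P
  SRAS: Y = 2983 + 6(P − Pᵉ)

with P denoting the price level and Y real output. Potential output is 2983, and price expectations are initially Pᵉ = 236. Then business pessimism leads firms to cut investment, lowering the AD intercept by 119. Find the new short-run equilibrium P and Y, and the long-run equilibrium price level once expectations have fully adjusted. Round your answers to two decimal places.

Short run: P = 160.91, Y = 2532.45. Long run: P = 70.80.

AD shifts left: new AD is Y = 3337 − 5P. With Pᵉ = 236, SRAS is Y = 1567 + 6P.
Short run: 3337 − 5P = 1567 + 6P gives 1770 = 11P, so P = 160.91 and Y = 3337 − 5P = 2532.45.
Y = 2532.45 is below potential 2983; expectations adjust and SRAS shifts right until Y = 2983.
Long run: on the new AD curve, 2983 = 3337 − 5P gives P = 70.80.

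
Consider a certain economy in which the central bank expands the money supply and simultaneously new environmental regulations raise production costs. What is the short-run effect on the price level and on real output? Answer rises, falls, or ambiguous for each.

Price level: rises; output: ambiguous

The first event is a positive demand shock: AD shifts right, which by itself pushes P up and Y up.
The second is an adverse supply shock: SRAS shifts left, which by itself pushes P up and Y down.
Both shocks push P up, so P rises. The two shocks push Y in opposite directions, so the effect on Y is ambiguous.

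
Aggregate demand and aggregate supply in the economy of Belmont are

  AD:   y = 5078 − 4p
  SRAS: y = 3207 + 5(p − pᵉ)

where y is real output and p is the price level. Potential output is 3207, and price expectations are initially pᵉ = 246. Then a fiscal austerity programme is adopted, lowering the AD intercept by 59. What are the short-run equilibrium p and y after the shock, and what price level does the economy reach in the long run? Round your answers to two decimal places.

AD shifts left: new AD is y = 5019 − 4p. With pᵉ = 246, SRAS is y = 1977 + 5p.
Short run: 5019 − 4p = 1977 + 5p gives 3042 = 9p, so p = 338.00 and y = 5019 − 4p = 3667.00.
y = 3667.00 is above potential 3207; expectations adjust and SRAS shifts left until y = 3207.
Long run: on the new AD curve, 3207 = 5019 − 4p gives p = 453.00.

Short run: p = 338.00, y = 3667.00. Long run: p = 453.00.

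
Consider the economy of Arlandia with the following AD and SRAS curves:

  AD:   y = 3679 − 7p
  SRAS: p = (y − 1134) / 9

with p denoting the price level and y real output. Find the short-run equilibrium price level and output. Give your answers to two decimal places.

p = 159.06, y = 2565.56

Rearrange SRAS to y = 1134 + 9p.
Set AD = SRAS: 3679 − 7p = 1134 + 9p, so 2545 = 16p and p = 159.06.
Substituting into AD, y = 3679 − 7p = 2565.56.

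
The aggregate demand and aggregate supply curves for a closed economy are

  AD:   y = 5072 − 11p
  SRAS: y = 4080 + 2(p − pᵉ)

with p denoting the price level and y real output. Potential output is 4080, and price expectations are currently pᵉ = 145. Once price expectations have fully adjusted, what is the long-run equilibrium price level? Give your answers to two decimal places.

Short run: with pᵉ = 145, SRAS is y = 3790 + 2p. Setting AD = SRAS gives 1282 = 13p, so p = 98.62 and y = 5072 − 11p = 3987.23.
Output 3987.23 is below potential 4080, so over time expected prices fall and SRAS shifts right until y returns to 4080.
Long run: y = 4080 on the AD curve gives 4080 = 5072 − 11p, so p = 90.18.

Long-run p = 90.18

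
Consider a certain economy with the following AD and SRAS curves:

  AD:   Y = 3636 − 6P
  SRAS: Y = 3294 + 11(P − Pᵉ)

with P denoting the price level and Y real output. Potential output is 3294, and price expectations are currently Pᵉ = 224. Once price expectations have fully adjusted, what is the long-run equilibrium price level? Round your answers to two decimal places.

Long-run P = 57.00

Short run: with Pᵉ = 224, SRAS is Y = 830 + 11P. Setting AD = SRAS gives 2806 = 17P, so P = 165.06 and Y = 3636 − 6P = 2645.65.
Output 2645.65 is below potential 3294, so over time expected prices fall and SRAS shifts right until Y returns to 3294.
Long run: Y = 3294 on the AD curve gives 3294 = 3636 − 6P, so P = 57.00.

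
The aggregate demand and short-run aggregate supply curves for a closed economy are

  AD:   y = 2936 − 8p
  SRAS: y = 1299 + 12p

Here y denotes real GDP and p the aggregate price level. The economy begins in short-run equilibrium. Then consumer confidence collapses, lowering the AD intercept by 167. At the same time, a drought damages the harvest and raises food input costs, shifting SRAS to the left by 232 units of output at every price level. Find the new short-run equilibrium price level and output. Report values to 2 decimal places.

After both shocks: AD is y = 2769 − 8p and SRAS is y = 1067 + 12p.
Setting them equal: 1702 = 20p, so p = 85.10.
Substituting into AD, y = 2088.20.

p = 85.10, y = 2088.20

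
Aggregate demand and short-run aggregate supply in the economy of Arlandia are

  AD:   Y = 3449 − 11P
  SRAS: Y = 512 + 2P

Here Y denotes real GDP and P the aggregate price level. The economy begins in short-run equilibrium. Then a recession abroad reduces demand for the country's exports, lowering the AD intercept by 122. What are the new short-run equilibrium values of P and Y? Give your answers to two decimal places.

This is a negative demand shock: AD shifts left.
New AD: Y = 3327 − 11P.
Set AD = SRAS: 3327 − 11P = 512 + 2P, so 2815 = 13P and P = 216.54.
Substituting into AD, Y = 945.08.

P = 216.54, Y = 945.08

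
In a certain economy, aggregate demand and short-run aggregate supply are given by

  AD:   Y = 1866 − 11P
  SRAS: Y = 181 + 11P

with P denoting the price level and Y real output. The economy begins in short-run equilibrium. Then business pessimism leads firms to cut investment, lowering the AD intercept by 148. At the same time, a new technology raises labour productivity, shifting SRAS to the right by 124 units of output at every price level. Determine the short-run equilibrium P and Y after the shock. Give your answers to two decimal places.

P = 64.23, Y = 1011.50

After both shocks: AD is Y = 1718 − 11P and SRAS is Y = 305 + 11P.
Setting them equal: 1413 = 22P, so P = 64.23.
Substituting into AD, Y = 1011.50.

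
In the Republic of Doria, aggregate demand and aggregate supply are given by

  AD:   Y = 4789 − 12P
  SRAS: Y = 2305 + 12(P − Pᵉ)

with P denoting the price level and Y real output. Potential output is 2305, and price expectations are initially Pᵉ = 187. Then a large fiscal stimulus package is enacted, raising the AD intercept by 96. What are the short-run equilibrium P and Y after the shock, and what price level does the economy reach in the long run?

Short run: P = 201, Y = 2473. Long run: P = 215.

AD shifts right: new AD is Y = 4885 − 12P. With Pᵉ = 187, SRAS is Y = 61 + 12P.
Short run: 4885 − 12P = 61 + 12P gives 4824 = 24P, so P = 201 and Y = 4885 − 12·201 = 2473.
Y = 2473 is above potential 2305; expectations adjust and SRAS shifts left until Y = 2305.
Long run: on the new AD curve, 2305 = 4885 − 12P gives P = 215.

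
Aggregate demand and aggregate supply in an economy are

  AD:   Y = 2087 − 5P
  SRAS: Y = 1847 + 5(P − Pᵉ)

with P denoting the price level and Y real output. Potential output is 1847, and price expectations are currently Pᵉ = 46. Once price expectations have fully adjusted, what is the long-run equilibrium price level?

Short run: with Pᵉ = 46, SRAS is Y = 1617 + 5P. Setting AD = SRAS gives 470 = 10P, so P = 47 and Y = 2087 − 5·47 = 1852.
Output 1852 is above potential 1847, so over time expected prices rise and SRAS shifts left until Y returns to 1847.
Long run: Y = 1847 on the AD curve gives 1847 = 2087 − 5P, so P = 48.

Long-run P = 48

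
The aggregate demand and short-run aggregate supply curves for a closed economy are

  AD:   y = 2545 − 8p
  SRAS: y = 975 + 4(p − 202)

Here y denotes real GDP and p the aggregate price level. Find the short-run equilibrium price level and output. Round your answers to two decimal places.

p = 198.17, y = 959.67

Write SRAS as y = 975 + 4p − 808 = 167 + 4p.
Set AD = SRAS: 2545 − 8p = 167 + 4p, so 2378 = 12p and p = 198.17.
Substituting into AD, y = 2545 − 8p = 959.67.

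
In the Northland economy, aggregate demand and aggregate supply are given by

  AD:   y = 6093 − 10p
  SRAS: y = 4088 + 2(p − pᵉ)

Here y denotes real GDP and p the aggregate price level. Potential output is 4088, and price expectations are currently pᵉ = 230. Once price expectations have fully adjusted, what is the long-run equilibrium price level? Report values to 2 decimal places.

Long-run p = 200.50

Short run: with pᵉ = 230, SRAS is y = 3628 + 2p. Setting AD = SRAS gives 2465 = 12p, so p = 205.42 and y = 6093 − 10p = 4038.83.
Output 4038.83 is below potential 4088, so over time expected prices fall and SRAS shifts right until y returns to 4088.
Long run: y = 4088 on the AD curve gives 4088 = 6093 − 10p, so p = 200.50.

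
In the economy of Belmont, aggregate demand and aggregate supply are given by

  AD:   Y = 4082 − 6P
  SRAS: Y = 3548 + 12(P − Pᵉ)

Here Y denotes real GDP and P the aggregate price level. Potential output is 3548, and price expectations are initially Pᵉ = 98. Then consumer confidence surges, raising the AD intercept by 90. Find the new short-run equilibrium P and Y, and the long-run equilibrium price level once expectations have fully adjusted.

AD shifts right: new AD is Y = 4172 − 6P. With Pᵉ = 98, SRAS is Y = 2372 + 12P.
Short run: 4172 − 6P = 2372 + 12P gives 1800 = 18P, so P = 100 and Y = 4172 − 6·100 = 3572.
Y = 3572 is above potential 3548; expectations adjust and SRAS shifts left until Y = 3548.
Long run: on the new AD curve, 3548 = 4172 − 6P gives P = 104.

Short run: P = 100, Y = 3572. Long run: P = 104.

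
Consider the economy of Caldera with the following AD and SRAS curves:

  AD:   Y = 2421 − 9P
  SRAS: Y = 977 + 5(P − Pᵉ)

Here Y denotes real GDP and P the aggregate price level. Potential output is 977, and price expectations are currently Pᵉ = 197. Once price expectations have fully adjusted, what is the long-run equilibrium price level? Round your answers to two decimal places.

Long-run P = 160.44

Short run: with Pᵉ = 197, SRAS is Y = 5P − 8. Setting AD = SRAS gives 2429 = 14P, so P = 173.50 and Y = 2421 − 9P = 859.50.
Output 859.50 is below potential 977, so over time expected prices fall and SRAS shifts right until Y returns to 977.
Long run: Y = 977 on the AD curve gives 977 = 2421 − 9P, so P = 160.44.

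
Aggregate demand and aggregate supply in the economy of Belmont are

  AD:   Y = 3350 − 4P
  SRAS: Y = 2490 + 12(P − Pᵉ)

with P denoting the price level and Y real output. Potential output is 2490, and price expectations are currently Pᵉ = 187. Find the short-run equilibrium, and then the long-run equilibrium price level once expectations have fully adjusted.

Short run: with Pᵉ = 187, SRAS is Y = 246 + 12P. Setting AD = SRAS gives 3104 = 16P, so P = 194 and Y = 3350 − 4·194 = 2574.
Output 2574 is above potential 2490, so over time expected prices rise and SRAS shifts left until Y returns to 2490.
Long run: Y = 2490 on the AD curve gives 2490 = 3350 − 4P, so P = 215.

Short run: P = 194, Y = 2574. Long run: P = 215.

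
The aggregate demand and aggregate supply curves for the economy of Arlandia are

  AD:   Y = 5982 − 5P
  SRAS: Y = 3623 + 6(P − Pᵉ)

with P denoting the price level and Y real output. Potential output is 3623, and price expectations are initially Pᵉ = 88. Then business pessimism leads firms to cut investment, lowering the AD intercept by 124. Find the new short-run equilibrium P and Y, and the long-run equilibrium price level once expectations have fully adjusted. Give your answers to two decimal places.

Short run: P = 251.18, Y = 4602.09. Long run: P = 447.00.

AD shifts left: new AD is Y = 5858 − 5P. With Pᵉ = 88, SRAS is Y = 3095 + 6P.
Short run: 5858 − 5P = 3095 + 6P gives 2763 = 11P, so P = 251.18 and Y = 5858 − 5P = 4602.09.
Y = 4602.09 is above potential 3623; expectations adjust and SRAS shifts left until Y = 3623.
Long run: on the new AD curve, 3623 = 5858 − 5P gives P = 447.00.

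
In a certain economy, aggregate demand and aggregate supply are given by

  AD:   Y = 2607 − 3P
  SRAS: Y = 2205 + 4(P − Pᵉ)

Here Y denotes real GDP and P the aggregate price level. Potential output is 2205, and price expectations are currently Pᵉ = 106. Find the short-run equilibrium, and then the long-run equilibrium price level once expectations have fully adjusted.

Short run: P = 118, Y = 2253. Long run: P = 134.

Short run: with Pᵉ = 106, SRAS is Y = 1781 + 4P. Setting AD = SRAS gives 826 = 7P, so P = 118 and Y = 2607 − 3·118 = 2253.
Output 2253 is above potential 2205, so over time expected prices rise and SRAS shifts left until Y returns to 2205.
Long run: Y = 2205 on the AD curve gives 2205 = 2607 − 3P, so P = 134.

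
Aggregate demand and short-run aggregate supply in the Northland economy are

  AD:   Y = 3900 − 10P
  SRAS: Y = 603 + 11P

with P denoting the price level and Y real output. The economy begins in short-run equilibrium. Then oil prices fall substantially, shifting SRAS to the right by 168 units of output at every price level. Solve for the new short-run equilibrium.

This is a positive supply shock: SRAS shifts right.
New SRAS: Y = 771 + 11P.
Set AD = SRAS: 3900 − 10P = 771 + 11P, so 3129 = 21P and P = 149.
Y = 3900 − 10·149 = 2410.

P = 149, Y = 2410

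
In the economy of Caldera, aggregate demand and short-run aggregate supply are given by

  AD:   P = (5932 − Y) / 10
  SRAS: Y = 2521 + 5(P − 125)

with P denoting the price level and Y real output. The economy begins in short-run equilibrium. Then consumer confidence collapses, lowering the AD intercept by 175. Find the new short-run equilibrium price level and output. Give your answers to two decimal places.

P = 257.40, Y = 3183.00

This is a negative demand shock: AD shifts left.
New AD: Y = 5757 − 10P.
SRAS can be written Y = 1896 + 5P.
Set AD = SRAS: 5757 − 10P = 1896 + 5P, so 3861 = 15P and P = 257.40.
Substituting into AD, Y = 3183.00.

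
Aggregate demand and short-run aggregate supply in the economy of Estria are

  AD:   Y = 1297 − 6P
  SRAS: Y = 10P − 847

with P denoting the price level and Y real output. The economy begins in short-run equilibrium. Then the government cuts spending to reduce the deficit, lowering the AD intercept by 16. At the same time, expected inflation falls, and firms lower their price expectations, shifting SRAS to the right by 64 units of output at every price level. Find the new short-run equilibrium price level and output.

P = 129, Y = 507

After both shocks: AD is Y = 1281 − 6P and SRAS is Y = 10P − 783.
Setting them equal: 2064 = 16P, so P = 129.
Y = 1281 − 6·129 = 507.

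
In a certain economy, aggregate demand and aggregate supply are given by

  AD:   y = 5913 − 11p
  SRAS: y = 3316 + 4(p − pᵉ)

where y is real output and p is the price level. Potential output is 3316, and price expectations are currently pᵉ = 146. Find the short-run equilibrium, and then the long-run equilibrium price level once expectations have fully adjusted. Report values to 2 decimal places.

Short run: with pᵉ = 146, SRAS is y = 2732 + 4p. Setting AD = SRAS gives 3181 = 15p, so p = 212.07 and y = 5913 − 11p = 3580.27.
Output 3580.27 is above potential 3316, so over time expected prices rise and SRAS shifts left until y returns to 3316.
Long run: y = 3316 on the AD curve gives 3316 = 5913 − 11p, so p = 236.09.

Short run: p = 212.07, y = 3580.27. Long run: p = 236.09.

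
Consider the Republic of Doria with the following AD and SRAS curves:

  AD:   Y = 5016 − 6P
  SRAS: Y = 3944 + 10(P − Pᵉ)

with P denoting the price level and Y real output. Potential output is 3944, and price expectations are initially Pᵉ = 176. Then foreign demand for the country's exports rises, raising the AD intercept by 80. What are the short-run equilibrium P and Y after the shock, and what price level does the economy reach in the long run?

Short run: P = 182, Y = 4004. Long run: P = 192.

AD shifts right: new AD is Y = 5096 − 6P. With Pᵉ = 176, SRAS is Y = 2184 + 10P.
Short run: 5096 − 6P = 2184 + 10P gives 2912 = 16P, so P = 182 and Y = 5096 − 6·182 = 4004.
Y = 4004 is above potential 3944; expectations adjust and SRAS shifts left until Y = 3944.
Long run: on the new AD curve, 3944 = 5096 − 6P gives P = 192.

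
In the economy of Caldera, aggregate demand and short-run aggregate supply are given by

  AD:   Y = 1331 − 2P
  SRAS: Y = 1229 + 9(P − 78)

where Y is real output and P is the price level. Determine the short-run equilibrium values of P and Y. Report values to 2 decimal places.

Write SRAS as Y = 1229 + 9P − 702 = 527 + 9P.
Set AD = SRAS: 1331 − 2P = 527 + 9P, so 804 = 11P and P = 73.09.
Substituting into AD, Y = 1331 − 2P = 1184.82.

P = 73.09, Y = 1184.82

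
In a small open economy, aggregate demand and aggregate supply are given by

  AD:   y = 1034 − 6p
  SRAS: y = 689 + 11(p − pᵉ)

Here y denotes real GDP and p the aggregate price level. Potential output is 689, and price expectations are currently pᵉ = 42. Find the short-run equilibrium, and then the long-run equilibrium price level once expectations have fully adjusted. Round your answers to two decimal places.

Short run: with pᵉ = 42, SRAS is y = 227 + 11p. Setting AD = SRAS gives 807 = 17p, so p = 47.47 and y = 1034 − 6p = 749.18.
Output 749.18 is above potential 689, so over time expected prices rise and SRAS shifts left until y returns to 689.
Long run: y = 689 on the AD curve gives 689 = 1034 − 6p, so p = 57.50.

Short run: p = 47.47, y = 749.18. Long run: p = 57.50.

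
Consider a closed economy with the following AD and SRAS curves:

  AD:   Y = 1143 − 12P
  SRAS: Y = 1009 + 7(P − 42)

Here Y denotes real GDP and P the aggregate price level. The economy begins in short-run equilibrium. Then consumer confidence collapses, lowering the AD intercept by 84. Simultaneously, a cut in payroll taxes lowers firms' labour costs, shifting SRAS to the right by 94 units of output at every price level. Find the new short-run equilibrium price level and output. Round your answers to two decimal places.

P = 13.16, Y = 901.11

After both shocks: AD is Y = 1059 − 12P and SRAS is Y = 809 + 7P.
Setting them equal: 250 = 19P, so P = 13.16.
Substituting into AD, Y = 901.11.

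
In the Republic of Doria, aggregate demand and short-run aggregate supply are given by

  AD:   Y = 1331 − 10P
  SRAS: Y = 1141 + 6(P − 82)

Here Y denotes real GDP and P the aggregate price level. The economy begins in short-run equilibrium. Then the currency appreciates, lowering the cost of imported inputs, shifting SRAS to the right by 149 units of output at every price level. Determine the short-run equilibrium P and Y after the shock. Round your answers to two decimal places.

P = 33.31, Y = 997.88

This is a positive supply shock: SRAS shifts right.
New SRAS: Y = 798 + 6P.
Set AD = SRAS: 1331 − 10P = 798 + 6P, so 533 = 16P and P = 33.31.
Substituting into AD, Y = 997.88.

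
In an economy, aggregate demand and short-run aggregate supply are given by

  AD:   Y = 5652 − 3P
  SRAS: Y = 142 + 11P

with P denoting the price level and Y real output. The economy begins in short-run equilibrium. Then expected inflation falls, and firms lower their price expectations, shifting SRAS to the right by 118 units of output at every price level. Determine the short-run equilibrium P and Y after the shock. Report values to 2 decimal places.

This is a positive supply shock: SRAS shifts right.
New SRAS: Y = 260 + 11P.
Set AD = SRAS: 5652 − 3P = 260 + 11P, so 5392 = 14P and P = 385.14.
Substituting into AD, Y = 4496.57.

P = 385.14, Y = 4496.57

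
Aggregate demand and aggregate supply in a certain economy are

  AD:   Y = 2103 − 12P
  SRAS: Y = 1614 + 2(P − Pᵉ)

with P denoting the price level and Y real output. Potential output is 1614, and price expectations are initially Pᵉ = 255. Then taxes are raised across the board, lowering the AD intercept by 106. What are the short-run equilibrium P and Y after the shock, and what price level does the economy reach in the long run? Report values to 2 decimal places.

AD shifts left: new AD is Y = 1997 − 12P. With Pᵉ = 255, SRAS is Y = 1104 + 2P.
Short run: 1997 − 12P = 1104 + 2P gives 893 = 14P, so P = 63.79 and Y = 1997 − 12P = 1231.57.
Y = 1231.57 is below potential 1614; expectations adjust and SRAS shifts right until Y = 1614.
Long run: on the new AD curve, 1614 = 1997 − 12P gives P = 31.92.

Short run: P = 63.79, Y = 1231.57. Long run: P = 31.92.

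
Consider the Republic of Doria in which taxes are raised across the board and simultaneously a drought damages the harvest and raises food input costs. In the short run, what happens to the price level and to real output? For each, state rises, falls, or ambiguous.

The first event is a negative demand shock: AD shifts left, which by itself pushes P down and Y down.
The second is an adverse supply shock: SRAS shifts left, which by itself pushes P up and Y down.
The two shocks push P in opposite directions, so the effect on P is ambiguous. Both shocks push Y down, so Y falls.

Price level: ambiguous; output: falls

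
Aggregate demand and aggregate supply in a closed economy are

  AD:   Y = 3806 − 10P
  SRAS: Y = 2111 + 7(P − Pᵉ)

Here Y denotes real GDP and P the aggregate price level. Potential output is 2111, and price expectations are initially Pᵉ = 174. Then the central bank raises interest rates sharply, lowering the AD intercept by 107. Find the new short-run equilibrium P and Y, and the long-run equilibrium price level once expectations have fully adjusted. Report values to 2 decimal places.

Short run: P = 165.06, Y = 2048.41. Long run: P = 158.80.

AD shifts left: new AD is Y = 3699 − 10P. With Pᵉ = 174, SRAS is Y = 893 + 7P.
Short run: 3699 − 10P = 893 + 7P gives 2806 = 17P, so P = 165.06 and Y = 3699 − 10P = 2048.41.
Y = 2048.41 is below potential 2111; expectations adjust and SRAS shifts right until Y = 2111.
Long run: on the new AD curve, 2111 = 3699 − 10P gives P = 158.80.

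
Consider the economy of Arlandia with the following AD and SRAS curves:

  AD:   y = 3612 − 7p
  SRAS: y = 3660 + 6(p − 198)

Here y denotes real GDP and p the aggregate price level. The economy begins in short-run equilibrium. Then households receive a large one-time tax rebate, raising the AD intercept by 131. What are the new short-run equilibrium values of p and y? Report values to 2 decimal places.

p = 97.77, y = 3058.62

This is a positive demand shock: AD shifts right.
New AD: y = 3743 − 7p.
SRAS can be written y = 2472 + 6p.
Set AD = SRAS: 3743 − 7p = 2472 + 6p, so 1271 = 13p and p = 97.77.
Substituting into AD, y = 3058.62.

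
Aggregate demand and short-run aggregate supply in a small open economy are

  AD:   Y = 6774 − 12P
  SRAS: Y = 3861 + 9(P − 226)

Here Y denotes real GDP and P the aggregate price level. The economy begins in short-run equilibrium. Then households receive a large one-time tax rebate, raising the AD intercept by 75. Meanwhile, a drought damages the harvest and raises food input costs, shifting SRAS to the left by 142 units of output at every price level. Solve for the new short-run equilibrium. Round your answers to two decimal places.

P = 245.90, Y = 3898.14

After both shocks: AD is Y = 6849 − 12P and SRAS is Y = 1685 + 9P.
Setting them equal: 5164 = 21P, so P = 245.90.
Substituting into AD, Y = 3898.14.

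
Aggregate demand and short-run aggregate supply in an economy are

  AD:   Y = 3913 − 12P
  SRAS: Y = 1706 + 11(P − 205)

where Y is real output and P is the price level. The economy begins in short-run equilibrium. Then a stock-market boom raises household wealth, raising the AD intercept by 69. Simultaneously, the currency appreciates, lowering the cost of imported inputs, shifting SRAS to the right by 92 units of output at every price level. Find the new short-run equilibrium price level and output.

After both shocks: AD is Y = 3982 − 12P and SRAS is Y = 11P − 457.
Setting them equal: 4439 = 23P, so P = 193.
Y = 3982 − 12·193 = 1666.

P = 193, Y = 1666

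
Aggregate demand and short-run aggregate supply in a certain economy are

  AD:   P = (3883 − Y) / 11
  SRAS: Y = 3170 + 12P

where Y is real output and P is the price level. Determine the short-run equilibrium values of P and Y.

P = 31, Y = 3542

Rearrange AD to Y = 3883 − 11P.
Set AD = SRAS: 3883 − 11P = 3170 + 12P, so 713 = 23P and P = 31.
Then Y = 3883 − 11·31 = 3542.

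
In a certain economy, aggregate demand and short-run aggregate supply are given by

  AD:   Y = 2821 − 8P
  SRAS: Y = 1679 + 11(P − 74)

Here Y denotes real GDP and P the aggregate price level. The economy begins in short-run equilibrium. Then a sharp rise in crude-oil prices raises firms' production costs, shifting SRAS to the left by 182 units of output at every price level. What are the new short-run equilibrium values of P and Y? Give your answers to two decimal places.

This is a negative supply shock: SRAS shifts left.
New SRAS: Y = 683 + 11P.
Set AD = SRAS: 2821 − 8P = 683 + 11P, so 2138 = 19P and P = 112.53.
Substituting into AD, Y = 1920.79.

P = 112.53, Y = 1920.79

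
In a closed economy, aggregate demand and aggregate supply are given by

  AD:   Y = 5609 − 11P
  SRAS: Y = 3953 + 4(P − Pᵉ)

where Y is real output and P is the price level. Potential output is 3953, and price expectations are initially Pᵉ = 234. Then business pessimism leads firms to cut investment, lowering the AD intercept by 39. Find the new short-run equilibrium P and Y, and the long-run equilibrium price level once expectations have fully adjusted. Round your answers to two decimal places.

AD shifts left: new AD is Y = 5570 − 11P. With Pᵉ = 234, SRAS is Y = 3017 + 4P.
Short run: 5570 − 11P = 3017 + 4P gives 2553 = 15P, so P = 170.20 and Y = 5570 − 11P = 3697.80.
Y = 3697.80 is below potential 3953; expectations adjust and SRAS shifts right until Y = 3953.
Long run: on the new AD curve, 3953 = 5570 − 11P gives P = 147.00.

Short run: P = 170.20, Y = 3697.80. Long run: P = 147.00.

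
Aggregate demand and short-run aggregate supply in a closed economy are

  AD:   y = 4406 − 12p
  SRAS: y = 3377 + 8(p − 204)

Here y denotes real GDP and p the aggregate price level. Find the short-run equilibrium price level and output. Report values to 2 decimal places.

Write SRAS as y = 3377 + 8p − 1632 = 1745 + 8p.
Set AD = SRAS: 4406 − 12p = 1745 + 8p, so 2661 = 20p and p = 133.05.
Substituting into AD, y = 4406 − 12p = 2809.40.

p = 133.05, y = 2809.40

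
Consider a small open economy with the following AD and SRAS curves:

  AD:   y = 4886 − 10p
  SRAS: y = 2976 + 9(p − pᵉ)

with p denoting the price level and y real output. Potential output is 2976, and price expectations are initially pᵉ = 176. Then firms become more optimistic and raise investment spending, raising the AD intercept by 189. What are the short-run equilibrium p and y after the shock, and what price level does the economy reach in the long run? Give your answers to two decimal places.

Short run: p = 193.84, y = 3136.58. Long run: p = 209.90.

AD shifts right: new AD is y = 5075 − 10p. With pᵉ = 176, SRAS is y = 1392 + 9p.
Short run: 5075 − 10p = 1392 + 9p gives 3683 = 19p, so p = 193.84 and y = 5075 − 10p = 3136.58.
y = 3136.58 is above potential 2976; expectations adjust and SRAS shifts left until y = 2976.
Long run: on the new AD curve, 2976 = 5075 − 10p gives p = 209.90.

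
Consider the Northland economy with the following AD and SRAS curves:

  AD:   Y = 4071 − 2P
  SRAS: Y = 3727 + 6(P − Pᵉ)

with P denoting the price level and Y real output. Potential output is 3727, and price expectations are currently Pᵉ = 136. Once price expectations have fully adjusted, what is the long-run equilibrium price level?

Long-run P = 172

Short run: with Pᵉ = 136, SRAS is Y = 2911 + 6P. Setting AD = SRAS gives 1160 = 8P, so P = 145 and Y = 4071 − 2·145 = 3781.
Output 3781 is above potential 3727, so over time expected prices rise and SRAS shifts left until Y returns to 3727.
Long run: Y = 3727 on the AD curve gives 3727 = 4071 − 2P, so P = 172.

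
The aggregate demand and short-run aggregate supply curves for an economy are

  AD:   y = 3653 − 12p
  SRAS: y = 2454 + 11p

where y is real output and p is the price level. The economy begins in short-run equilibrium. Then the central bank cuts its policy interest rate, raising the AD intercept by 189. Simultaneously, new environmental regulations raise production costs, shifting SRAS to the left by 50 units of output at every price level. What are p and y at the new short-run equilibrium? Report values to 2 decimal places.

After both shocks: AD is y = 3842 − 12p and SRAS is y = 2404 + 11p.
Setting them equal: 1438 = 23p, so p = 62.52.
Substituting into AD, y = 3091.74.

p = 62.52, y = 3091.74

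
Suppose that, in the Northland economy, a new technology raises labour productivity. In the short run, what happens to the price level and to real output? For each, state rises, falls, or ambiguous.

Price level: falls; output: rises

This is a favourable supply shock: SRAS shifts right.
Moving along the downward-sloping AD curve, P falls and Y rises.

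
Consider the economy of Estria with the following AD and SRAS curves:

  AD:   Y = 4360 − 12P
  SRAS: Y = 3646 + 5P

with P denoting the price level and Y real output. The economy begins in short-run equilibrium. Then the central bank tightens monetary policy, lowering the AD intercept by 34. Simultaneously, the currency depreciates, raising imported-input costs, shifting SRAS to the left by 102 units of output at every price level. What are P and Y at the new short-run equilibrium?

P = 46, Y = 3774

After both shocks: AD is Y = 4326 − 12P and SRAS is Y = 3544 + 5P.
Setting them equal: 782 = 17P, so P = 46.
Y = 4326 − 12·46 = 3774.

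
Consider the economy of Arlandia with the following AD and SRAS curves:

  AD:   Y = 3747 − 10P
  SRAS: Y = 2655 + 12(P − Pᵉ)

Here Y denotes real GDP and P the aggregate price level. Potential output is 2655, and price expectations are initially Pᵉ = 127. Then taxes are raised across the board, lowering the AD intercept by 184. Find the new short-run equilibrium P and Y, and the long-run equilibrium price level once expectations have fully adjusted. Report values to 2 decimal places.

Short run: P = 110.55, Y = 2457.55. Long run: P = 90.80.

AD shifts left: new AD is Y = 3563 − 10P. With Pᵉ = 127, SRAS is Y = 1131 + 12P.
Short run: 3563 − 10P = 1131 + 12P gives 2432 = 22P, so P = 110.55 and Y = 3563 − 10P = 2457.55.
Y = 2457.55 is below potential 2655; expectations adjust and SRAS shifts right until Y = 2655.
Long run: on the new AD curve, 2655 = 3563 − 10P gives P = 90.80.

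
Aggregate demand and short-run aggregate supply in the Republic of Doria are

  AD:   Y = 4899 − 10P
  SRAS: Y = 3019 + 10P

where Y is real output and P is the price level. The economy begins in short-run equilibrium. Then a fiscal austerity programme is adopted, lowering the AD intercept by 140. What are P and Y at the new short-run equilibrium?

This is a negative demand shock: AD shifts left.
New AD: Y = 4759 − 10P.
Set AD = SRAS: 4759 − 10P = 3019 + 10P, so 1740 = 20P and P = 87.
Y = 4759 − 10·87 = 3889.

P = 87, Y = 3889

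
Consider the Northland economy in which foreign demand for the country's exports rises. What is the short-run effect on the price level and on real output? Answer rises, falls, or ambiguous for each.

Price level: rises; output: rises

This is a positive demand shock: AD shifts right.
Moving along the upward-sloping SRAS curve, P rises and Y rises.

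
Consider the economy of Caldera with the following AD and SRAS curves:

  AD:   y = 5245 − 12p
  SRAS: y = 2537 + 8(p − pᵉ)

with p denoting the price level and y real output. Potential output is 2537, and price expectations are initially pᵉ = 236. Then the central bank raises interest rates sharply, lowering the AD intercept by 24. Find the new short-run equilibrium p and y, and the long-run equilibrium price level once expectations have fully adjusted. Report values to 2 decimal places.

AD shifts left: new AD is y = 5221 − 12p. With pᵉ = 236, SRAS is y = 649 + 8p.
Short run: 5221 − 12p = 649 + 8p gives 4572 = 20p, so p = 228.60 and y = 5221 − 12p = 2477.80.
y = 2477.80 is below potential 2537; expectations adjust and SRAS shifts right until y = 2537.
Long run: on the new AD curve, 2537 = 5221 − 12p gives p = 223.67.

Short run: p = 228.60, y = 2477.80. Long run: p = 223.67.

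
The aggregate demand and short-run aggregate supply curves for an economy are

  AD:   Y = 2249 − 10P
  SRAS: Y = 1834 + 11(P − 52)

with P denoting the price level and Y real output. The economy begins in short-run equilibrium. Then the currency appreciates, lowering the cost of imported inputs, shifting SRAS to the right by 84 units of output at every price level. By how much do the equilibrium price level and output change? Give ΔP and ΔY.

This is a positive supply shock: SRAS shifts right.
New SRAS: Y = 1346 + 11P.
Set AD = SRAS: 2249 − 10P = 1346 + 11P, so 903 = 21P and P = 43.
Y = 2249 − 10·43 = 1819.
Initially P = 47, Y = 1779, so ΔP = -4 and ΔY = +40.

ΔP = -4, ΔY = +40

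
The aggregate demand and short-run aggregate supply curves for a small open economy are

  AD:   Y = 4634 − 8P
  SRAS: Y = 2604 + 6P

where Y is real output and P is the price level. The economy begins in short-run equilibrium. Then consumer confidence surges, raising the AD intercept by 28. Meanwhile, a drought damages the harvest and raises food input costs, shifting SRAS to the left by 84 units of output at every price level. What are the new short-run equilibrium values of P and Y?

P = 153, Y = 3438

After both shocks: AD is Y = 4662 − 8P and SRAS is Y = 2520 + 6P.
Setting them equal: 2142 = 14P, so P = 153.
Y = 4662 − 8·153 = 3438.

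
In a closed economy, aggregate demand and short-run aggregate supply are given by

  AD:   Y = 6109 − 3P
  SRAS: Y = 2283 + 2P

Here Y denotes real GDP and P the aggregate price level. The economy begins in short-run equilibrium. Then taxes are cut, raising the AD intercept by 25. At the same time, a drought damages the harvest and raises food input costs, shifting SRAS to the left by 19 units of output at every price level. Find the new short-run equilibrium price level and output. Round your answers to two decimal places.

After both shocks: AD is Y = 6134 − 3P and SRAS is Y = 2264 + 2P.
Setting them equal: 3870 = 5P, so P = 774.00.
Substituting into AD, Y = 3812.00.

P = 774.00, Y = 3812.00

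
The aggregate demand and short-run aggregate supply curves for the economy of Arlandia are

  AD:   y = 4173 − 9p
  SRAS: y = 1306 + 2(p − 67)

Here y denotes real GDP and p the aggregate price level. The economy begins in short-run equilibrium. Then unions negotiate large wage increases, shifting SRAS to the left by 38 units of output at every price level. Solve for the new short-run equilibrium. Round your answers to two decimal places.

p = 276.27, y = 1686.55

This is a negative supply shock: SRAS shifts left.
New SRAS: y = 1134 + 2p.
Set AD = SRAS: 4173 − 9p = 1134 + 2p, so 3039 = 11p and p = 276.27.
Substituting into AD, y = 1686.55.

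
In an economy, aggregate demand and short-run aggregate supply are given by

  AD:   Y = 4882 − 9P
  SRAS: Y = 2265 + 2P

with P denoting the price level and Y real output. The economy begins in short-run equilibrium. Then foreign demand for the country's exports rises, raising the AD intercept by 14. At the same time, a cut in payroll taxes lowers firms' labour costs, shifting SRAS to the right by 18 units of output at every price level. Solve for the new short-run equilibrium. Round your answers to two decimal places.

After both shocks: AD is Y = 4896 − 9P and SRAS is Y = 2283 + 2P.
Setting them equal: 2613 = 11P, so P = 237.55.
Substituting into AD, Y = 2758.09.

P = 237.55, Y = 2758.09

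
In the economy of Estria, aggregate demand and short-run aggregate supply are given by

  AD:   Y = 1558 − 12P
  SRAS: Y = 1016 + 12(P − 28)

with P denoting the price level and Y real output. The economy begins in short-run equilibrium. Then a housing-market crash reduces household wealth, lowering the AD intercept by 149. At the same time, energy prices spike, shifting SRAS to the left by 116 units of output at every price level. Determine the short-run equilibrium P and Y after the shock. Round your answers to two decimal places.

P = 35.21, Y = 986.50

After both shocks: AD is Y = 1409 − 12P and SRAS is Y = 564 + 12P.
Setting them equal: 845 = 24P, so P = 35.21.
Substituting into AD, Y = 986.50.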